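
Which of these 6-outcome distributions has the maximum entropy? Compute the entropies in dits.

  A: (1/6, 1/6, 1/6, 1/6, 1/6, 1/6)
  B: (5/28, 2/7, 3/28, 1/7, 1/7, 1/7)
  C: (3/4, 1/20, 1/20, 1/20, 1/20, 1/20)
A

For a discrete distribution over n outcomes, entropy is maximized by the uniform distribution.

Computing entropies:
H(A) = 0.7782 dits
H(B) = 0.7552 dits
H(C) = 0.4190 dits

The uniform distribution (where all probabilities equal 1/6) achieves the maximum entropy of log_10(6) = 0.7782 dits.

Distribution A has the highest entropy.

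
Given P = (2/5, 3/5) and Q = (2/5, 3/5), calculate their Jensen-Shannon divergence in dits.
0.0000 dits

Jensen-Shannon divergence is:
JSD(P||Q) = 0.5 × D_KL(P||M) + 0.5 × D_KL(Q||M)
where M = 0.5 × (P + Q) is the mixture distribution.

M = 0.5 × (2/5, 3/5) + 0.5 × (2/5, 3/5) = (2/5, 3/5)

D_KL(P||M) = 0.0000 dits
D_KL(Q||M) = 0.0000 dits

JSD(P||Q) = 0.5 × 0.0000 + 0.5 × 0.0000 = 0.0000 dits

Unlike KL divergence, JSD is symmetric and bounded: 0 ≤ JSD ≤ log(2).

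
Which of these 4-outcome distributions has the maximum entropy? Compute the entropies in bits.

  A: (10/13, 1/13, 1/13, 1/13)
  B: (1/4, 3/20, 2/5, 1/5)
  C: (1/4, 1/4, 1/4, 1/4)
C

For a discrete distribution over n outcomes, entropy is maximized by the uniform distribution.

Computing entropies:
H(A) = 1.1451 bits
H(B) = 1.9037 bits
H(C) = 2.0000 bits

The uniform distribution (where all probabilities equal 1/4) achieves the maximum entropy of log_2(4) = 2.0000 bits.

Distribution C has the highest entropy.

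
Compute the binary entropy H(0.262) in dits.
0.2498 dits

The binary entropy function is:
H(p) = -p log(p) - (1-p) log(1-p)

H(0.262) = -0.262 × log_10(0.262) - 0.738 × log_10(0.738)
H(0.262) = 0.2498 dits

Note: Binary entropy is maximized at p=0.5 (H=1 bit) and minimized at p=0 or p=1 (H=0).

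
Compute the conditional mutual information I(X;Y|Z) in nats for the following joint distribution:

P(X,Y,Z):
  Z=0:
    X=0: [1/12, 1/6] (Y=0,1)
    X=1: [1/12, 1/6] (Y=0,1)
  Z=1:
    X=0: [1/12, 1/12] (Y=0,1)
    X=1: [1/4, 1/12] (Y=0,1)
0.0153 nats

Conditional mutual information: I(X;Y|Z) = H(X|Z) + H(Y|Z) - H(X,Y|Z)

H(Z) = 0.6931
H(X,Z) = 1.3580 → H(X|Z) = 0.6648
H(Y,Z) = 1.3297 → H(Y|Z) = 0.6365
H(X,Y,Z) = 1.9792 → H(X,Y|Z) = 1.2861

I(X;Y|Z) = 0.6648 + 0.6365 - 1.2861 = 0.0153 nats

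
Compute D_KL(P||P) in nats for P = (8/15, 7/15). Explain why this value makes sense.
0.0000 nats

KL divergence satisfies the Gibbs inequality: D_KL(P||Q) ≥ 0 for all distributions P, Q.

D_KL(P||Q) = Σ p(x) log(p(x)/q(x))
Each term is p(x) × log_e(p(x)/p(x)) = p(x) × log_e(1) = 0, so the sum is 0.
D_KL(P||Q) = 0.0000 nats

When P = Q, the KL divergence is exactly 0, as there is no 'divergence' between identical distributions.

This non-negativity is a fundamental property: relative entropy cannot be negative because it measures how different Q is from P.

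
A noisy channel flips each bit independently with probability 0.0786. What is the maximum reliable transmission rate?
0.6028 bits

For a binary symmetric channel (BSC) with error probability p:
Capacity C = 1 - H(p) bits per symbol

where H(p) = -p log₂(p) - (1-p) log₂(1-p) is the binary entropy function.

H(0.0786) = 0.3972 bits
C = 1 - 0.3972 = 0.6028 bits per symbol

This means we can reliably transmit up to 0.6028 bits of information per channel use.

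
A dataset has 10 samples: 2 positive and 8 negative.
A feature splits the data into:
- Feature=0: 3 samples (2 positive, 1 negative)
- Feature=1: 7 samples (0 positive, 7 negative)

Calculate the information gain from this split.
0.4464 bits

Information Gain = H(Y) - H(Y|Feature)

Before split:
P(positive) = 2/10 = 0.2000
H(Y) = 0.7219 bits

After split:
Feature=0: H = 0.9183 bits (weight = 3/10)
Feature=1: H = 0.0000 bits (weight = 7/10)
H(Y|Feature) = (3/10)×0.9183 + (7/10)×0.0000 = 0.2755 bits

Information Gain = 0.7219 - 0.2755 = 0.4464 bits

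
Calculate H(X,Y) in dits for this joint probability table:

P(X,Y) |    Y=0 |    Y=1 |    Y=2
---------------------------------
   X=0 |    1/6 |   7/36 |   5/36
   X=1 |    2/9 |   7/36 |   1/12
0.7604 dits

Joint entropy is H(X,Y) = -Σ_{x,y} p(x,y) log p(x,y).

Summing over all non-zero entries:
H(X,Y) = -[1/6·log_10(1/6) + 7/36·log_10(7/36) + 5/36·log_10(5/36) + 2/9·log_10(2/9) + 7/36·log_10(7/36) + 1/12·log_10(1/12)]
H(X,Y) = 0.7604 dits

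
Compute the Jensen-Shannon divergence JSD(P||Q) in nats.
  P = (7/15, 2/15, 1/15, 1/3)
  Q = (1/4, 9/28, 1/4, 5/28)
0.0768 nats

Jensen-Shannon divergence is:
JSD(P||Q) = 0.5 × D_KL(P||M) + 0.5 × D_KL(Q||M)
where M = 0.5 × (P + Q) is the mixture distribution.

M = 0.5 × (7/15, 2/15, 1/15, 1/3) + 0.5 × (1/4, 9/28, 1/4, 5/28) = (0.358333, 0.227381, 0.158333, 0.255952)

D_KL(P||M) = 0.0825 nats
D_KL(Q||M) = 0.0712 nats

JSD(P||Q) = 0.5 × 0.0825 + 0.5 × 0.0712 = 0.0768 nats

Unlike KL divergence, JSD is symmetric and bounded: 0 ≤ JSD ≤ log(2).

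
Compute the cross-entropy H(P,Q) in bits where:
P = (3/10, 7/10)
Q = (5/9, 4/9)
1.0733 bits

Cross-entropy: H(P,Q) = -Σ p(x) log q(x)

Alternatively: H(P,Q) = H(P) + D_KL(P||Q)
H(P) = 0.8813 bits
D_KL(P||Q) = 0.1921 bits

H(P,Q) = 0.8813 + 0.1921 = 1.0733 bits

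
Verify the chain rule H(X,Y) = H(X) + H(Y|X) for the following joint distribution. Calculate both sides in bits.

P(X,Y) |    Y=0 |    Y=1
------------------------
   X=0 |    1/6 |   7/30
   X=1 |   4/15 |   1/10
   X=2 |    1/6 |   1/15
H(X,Y) = 2.4527, H(X) = 1.5494, H(Y|X) = 0.9033 (all in bits)

Chain rule: H(X,Y) = H(X) + H(Y|X)

Left side — joint entropy directly:
H(X,Y) = -Σ p(x,y) log p(x,y) = 2.4527 bits

Right side — compute H(Y|X) from the conditional distributions:
P(X) = (2/5, 11/30, 7/30), so H(X) = 1.5494 bits
H(Y|X) = Σ_x P(X=x) · H(Y|X=x):
  P(Y|X=0) = (5/12, 7/12), H(Y|X=0) = 0.9799, weight P(X=0) = 2/5
  P(Y|X=1) = (8/11, 3/11), H(Y|X=1) = 0.8454, weight P(X=1) = 11/30
  P(Y|X=2) = (5/7, 2/7), H(Y|X=2) = 0.8631, weight P(X=2) = 7/30
H(Y|X) = 0.9033 bits

H(X) + H(Y|X) = 1.5494 + 0.9033 = 2.4527 bits

Both sides equal 2.4527 bits. ✓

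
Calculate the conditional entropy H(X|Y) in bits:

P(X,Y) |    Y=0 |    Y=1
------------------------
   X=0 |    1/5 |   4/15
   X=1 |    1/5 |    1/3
0.9946 bits

Using the chain rule: H(X|Y) = H(X,Y) - H(Y)

First, compute H(X,Y) = 1.9656 bits

Marginal P(Y) = (2/5, 3/5)
H(Y) = 0.9710 bits

H(X|Y) = H(X,Y) - H(Y) = 1.9656 - 0.9710 = 0.9946 bits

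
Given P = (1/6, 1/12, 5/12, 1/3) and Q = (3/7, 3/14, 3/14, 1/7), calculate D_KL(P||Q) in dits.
0.1404 dits

KL divergence: D_KL(P||Q) = Σ p(x) log(p(x)/q(x))

Computing term by term:
  x=0: 1/6 × log_10[(1/6)/(3/7)] = 1/6 × -0.4102 = -0.0684
  x=1: 1/12 × log_10[(1/12)/(3/14)] = 1/12 × -0.4102 = -0.0342
  x=2: 5/12 × log_10[(5/12)/(3/14)] = 5/12 × 0.2888 = 0.1203
  x=3: 1/3 × log_10[(1/3)/(1/7)] = 1/3 × 0.3680 = 0.1227

D_KL(P||Q) = 0.1404 dits

Note: KL divergence is always non-negative and equals 0 iff P = Q.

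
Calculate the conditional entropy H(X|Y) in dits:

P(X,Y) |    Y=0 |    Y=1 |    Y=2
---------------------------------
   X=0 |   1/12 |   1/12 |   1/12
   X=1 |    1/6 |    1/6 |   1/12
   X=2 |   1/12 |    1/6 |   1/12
0.4607 dits

Using the chain rule: H(X|Y) = H(X,Y) - H(Y)

First, compute H(X,Y) = 0.9287 dits

Marginal P(Y) = (1/3, 5/12, 1/4)
H(Y) = 0.4680 dits

H(X|Y) = H(X,Y) - H(Y) = 0.9287 - 0.4680 = 0.4607 dits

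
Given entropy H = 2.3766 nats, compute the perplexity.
10.7682

Perplexity is e^H (or exp(H) for natural log).

H = 2.3766 nats
Perplexity = e^2.3766 = 10.7682

Interpretation: The model's uncertainty is equivalent to choosing uniformly among 10.8 options.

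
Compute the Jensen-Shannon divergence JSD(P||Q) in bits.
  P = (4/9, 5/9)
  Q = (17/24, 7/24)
0.0521 bits

Jensen-Shannon divergence is:
JSD(P||Q) = 0.5 × D_KL(P||M) + 0.5 × D_KL(Q||M)
where M = 0.5 × (P + Q) is the mixture distribution.

M = 0.5 × (4/9, 5/9) + 0.5 × (17/24, 7/24) = (0.576389, 0.423611)

D_KL(P||M) = 0.0506 bits
D_KL(Q||M) = 0.0536 bits

JSD(P||Q) = 0.5 × 0.0506 + 0.5 × 0.0536 = 0.0521 bits

Unlike KL divergence, JSD is symmetric and bounded: 0 ≤ JSD ≤ log(2).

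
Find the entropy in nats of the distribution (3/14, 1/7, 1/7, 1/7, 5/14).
1.5318 nats

Shannon entropy is H(X) = -Σ p(x) log p(x).

For P = (3/14, 1/7, 1/7, 1/7, 5/14):
H = -3/14 × log_e(3/14) -1/7 × log_e(1/7) -1/7 × log_e(1/7) -1/7 × log_e(1/7) -5/14 × log_e(5/14)
H = 1.5318 nats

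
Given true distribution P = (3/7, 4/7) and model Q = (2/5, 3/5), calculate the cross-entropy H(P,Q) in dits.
0.2973 dits

Cross-entropy: H(P,Q) = -Σ p(x) log q(x)

Alternatively: H(P,Q) = H(P) + D_KL(P||Q)
H(P) = 0.2966 dits
D_KL(P||Q) = 0.0007 dits

H(P,Q) = 0.2966 + 0.0007 = 0.2973 dits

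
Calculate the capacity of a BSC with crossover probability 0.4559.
0.0056 bits

For a binary symmetric channel (BSC) with error probability p:
Capacity C = 1 - H(p) bits per symbol

where H(p) = -p log₂(p) - (1-p) log₂(1-p) is the binary entropy function.

H(0.4559) = 0.9944 bits
C = 1 - 0.9944 = 0.0056 bits per symbol

This means we can reliably transmit up to 0.0056 bits of information per channel use.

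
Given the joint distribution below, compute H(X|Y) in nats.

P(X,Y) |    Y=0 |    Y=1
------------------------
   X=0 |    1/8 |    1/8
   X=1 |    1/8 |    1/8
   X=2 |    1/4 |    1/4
1.0397 nats

Using the chain rule: H(X|Y) = H(X,Y) - H(Y)

First, compute H(X,Y) = 1.7329 nats

Marginal P(Y) = (1/2, 1/2)
H(Y) = 0.6931 nats

H(X|Y) = H(X,Y) - H(Y) = 1.7329 - 0.6931 = 1.0397 nats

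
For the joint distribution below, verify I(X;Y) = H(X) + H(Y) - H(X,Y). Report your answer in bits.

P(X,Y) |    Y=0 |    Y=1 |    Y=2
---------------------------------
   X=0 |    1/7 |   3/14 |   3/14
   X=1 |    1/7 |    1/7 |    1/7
I(X;Y) = 0.0060 bits

Mutual information has multiple equivalent forms:
- I(X;Y) = H(X) - H(X|Y)
- I(X;Y) = H(Y) - H(Y|X)
- I(X;Y) = H(X) + H(Y) - H(X,Y)

Computing all quantities:
H(X) = 0.9852, H(Y) = 1.5774, H(X,Y) = 2.5567
H(X|Y) = 0.9793, H(Y|X) = 1.5714

Verification:
H(X) - H(X|Y) = 0.9852 - 0.9793 = 0.0060
H(Y) - H(Y|X) = 1.5774 - 1.5714 = 0.0060
H(X) + H(Y) - H(X,Y) = 0.9852 + 1.5774 - 2.5567 = 0.0060

All forms give I(X;Y) = 0.0060 bits. ✓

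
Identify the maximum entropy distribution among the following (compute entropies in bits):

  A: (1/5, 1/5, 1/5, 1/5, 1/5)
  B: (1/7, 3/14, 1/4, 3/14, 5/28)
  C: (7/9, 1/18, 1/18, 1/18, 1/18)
A

For a discrete distribution over n outcomes, entropy is maximized by the uniform distribution.

Computing entropies:
H(A) = 2.3219 bits
H(B) = 2.2973 bits
H(C) = 1.2086 bits

The uniform distribution (where all probabilities equal 1/5) achieves the maximum entropy of log_2(5) = 2.3219 bits.

Distribution A has the highest entropy.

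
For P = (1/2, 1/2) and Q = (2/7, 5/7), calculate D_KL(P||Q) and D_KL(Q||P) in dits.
D_KL(P||Q) = 0.0441, D_KL(Q||P) = 0.0412

KL divergence is not symmetric: D_KL(P||Q) ≠ D_KL(Q||P) in general.

D_KL(P||Q) = 0.0441 dits
D_KL(Q||P) = 0.0412 dits

No, they are not equal!

This asymmetry is why KL divergence is not a true distance metric.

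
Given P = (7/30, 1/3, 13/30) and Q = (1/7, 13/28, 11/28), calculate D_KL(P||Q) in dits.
0.0202 dits

KL divergence: D_KL(P||Q) = Σ p(x) log(p(x)/q(x))

Computing term by term:
  x=0: 7/30 × log_10[(7/30)/(1/7)] = 7/30 × 0.2131 = 0.0497
  x=1: 1/3 × log_10[(1/3)/(13/28)] = 1/3 × -0.1439 = -0.0480
  x=2: 13/30 × log_10[(13/30)/(11/28)] = 13/30 × 0.0426 = 0.0185

D_KL(P||Q) = 0.0202 dits

Note: KL divergence is always non-negative and equals 0 iff P = Q.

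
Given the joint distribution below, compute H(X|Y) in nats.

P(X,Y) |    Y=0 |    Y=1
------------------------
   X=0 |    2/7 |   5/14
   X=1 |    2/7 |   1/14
0.5892 nats

Using the chain rule: H(X|Y) = H(X,Y) - H(Y)

First, compute H(X,Y) = 1.2721 nats

Marginal P(Y) = (4/7, 3/7)
H(Y) = 0.6829 nats

H(X|Y) = H(X,Y) - H(Y) = 1.2721 - 0.6829 = 0.5892 nats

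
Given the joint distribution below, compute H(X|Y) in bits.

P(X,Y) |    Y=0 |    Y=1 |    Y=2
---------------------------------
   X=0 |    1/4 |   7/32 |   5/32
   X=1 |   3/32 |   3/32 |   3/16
0.9077 bits

Using the chain rule: H(X|Y) = H(X,Y) - H(Y)

First, compute H(X,Y) = 2.4912 bits

Marginal P(Y) = (11/32, 5/16, 11/32)
H(Y) = 1.5835 bits

H(X|Y) = H(X,Y) - H(Y) = 2.4912 - 1.5835 = 0.9077 bits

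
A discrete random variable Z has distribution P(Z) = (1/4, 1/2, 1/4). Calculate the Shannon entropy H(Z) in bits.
1.5000 bits

Shannon entropy is H(X) = -Σ p(x) log p(x).

For P = (1/4, 1/2, 1/4):
H = -1/4 × log_2(1/4) -1/2 × log_2(1/2) -1/4 × log_2(1/4)
H = 1.5000 bits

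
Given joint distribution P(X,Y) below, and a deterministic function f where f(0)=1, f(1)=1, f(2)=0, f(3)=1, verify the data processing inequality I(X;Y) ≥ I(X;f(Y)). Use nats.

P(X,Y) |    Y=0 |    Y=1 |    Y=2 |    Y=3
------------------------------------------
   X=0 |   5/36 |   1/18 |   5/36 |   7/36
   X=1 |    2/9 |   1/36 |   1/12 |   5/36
I(X;Y) = 0.0245, I(X;f(Y)) = 0.0055, inequality holds: 0.0245 ≥ 0.0055

Data Processing Inequality: For any Markov chain X → Y → Z, we have I(X;Y) ≥ I(X;Z).

Here Z = f(Y) is a deterministic function of Y, forming X → Y → Z.

Original I(X;Y) = 0.0245 nats

After applying f:
P(X,Z) where Z=f(Y):
- P(X,Z=0) = P(X,Y=2)
- P(X,Z=1) = P(X,Y=0) + P(X,Y=1) + P(X,Y=3)

I(X;Z) = I(X;f(Y)) = 0.0055 nats

Verification: 0.0245 ≥ 0.0055 ✓

Information cannot be created by processing; the function f can only lose information about X.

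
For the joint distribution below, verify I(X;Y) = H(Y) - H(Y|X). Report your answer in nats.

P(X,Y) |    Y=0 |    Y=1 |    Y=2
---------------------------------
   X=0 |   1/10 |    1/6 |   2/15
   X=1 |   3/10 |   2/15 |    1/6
I(X;Y) = 0.0359 nats

Mutual information has multiple equivalent forms:
- I(X;Y) = H(X) - H(X|Y)
- I(X;Y) = H(Y) - H(Y|X)
- I(X;Y) = H(X) + H(Y) - H(X,Y)

Computing all quantities:
H(X) = 0.6730, H(Y) = 1.0889, H(X,Y) = 1.7260
H(X|Y) = 0.6371, H(Y|X) = 1.0530

Verification:
H(X) - H(X|Y) = 0.6730 - 0.6371 = 0.0359
H(Y) - H(Y|X) = 1.0889 - 1.0530 = 0.0359
H(X) + H(Y) - H(X,Y) = 0.6730 + 1.0889 - 1.7260 = 0.0359

All forms give I(X;Y) = 0.0359 nats. ✓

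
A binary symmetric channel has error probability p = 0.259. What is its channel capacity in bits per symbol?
0.1748 bits

For a binary symmetric channel (BSC) with error probability p:
Capacity C = 1 - H(p) bits per symbol

where H(p) = -p log₂(p) - (1-p) log₂(1-p) is the binary entropy function.

H(0.259) = 0.8252 bits
C = 1 - 0.8252 = 0.1748 bits per symbol

This means we can reliably transmit up to 0.1748 bits of information per channel use.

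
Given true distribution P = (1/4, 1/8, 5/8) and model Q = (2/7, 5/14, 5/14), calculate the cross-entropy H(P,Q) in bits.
1.5659 bits

Cross-entropy: H(P,Q) = -Σ p(x) log q(x)

Alternatively: H(P,Q) = H(P) + D_KL(P||Q)
H(P) = 1.2988 bits
D_KL(P||Q) = 0.2671 bits

H(P,Q) = 1.2988 + 0.2671 = 1.5659 bits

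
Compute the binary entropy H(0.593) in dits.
0.2935 dits

The binary entropy function is:
H(p) = -p log(p) - (1-p) log(1-p)

H(0.593) = -0.593 × log_10(0.593) - 0.407 × log_10(0.407)
H(0.593) = 0.2935 dits

Note: Binary entropy is maximized at p=0.5 (H=1 bit) and minimized at p=0 or p=1 (H=0).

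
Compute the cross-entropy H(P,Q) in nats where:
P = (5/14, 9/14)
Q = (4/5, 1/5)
1.1143 nats

Cross-entropy: H(P,Q) = -Σ p(x) log q(x)

Alternatively: H(P,Q) = H(P) + D_KL(P||Q)
H(P) = 0.6518 nats
D_KL(P||Q) = 0.4626 nats

H(P,Q) = 0.6518 + 0.4626 = 1.1143 nats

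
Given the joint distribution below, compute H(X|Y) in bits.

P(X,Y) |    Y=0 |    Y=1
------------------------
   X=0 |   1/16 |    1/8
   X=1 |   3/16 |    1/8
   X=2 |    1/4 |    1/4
1.4528 bits

Using the chain rule: H(X|Y) = H(X,Y) - H(Y)

First, compute H(X,Y) = 2.4528 bits

Marginal P(Y) = (1/2, 1/2)
H(Y) = 1.0000 bits

H(X|Y) = H(X,Y) - H(Y) = 2.4528 - 1.0000 = 1.4528 bits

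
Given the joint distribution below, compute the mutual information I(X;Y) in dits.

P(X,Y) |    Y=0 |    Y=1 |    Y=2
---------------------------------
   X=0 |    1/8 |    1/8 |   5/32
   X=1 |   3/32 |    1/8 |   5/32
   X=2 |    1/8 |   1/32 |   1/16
0.0150 dits

Mutual information: I(X;Y) = H(X) + H(Y) - H(X,Y)

Marginals:
P(X) = (13/32, 3/8, 7/32), H(X) = 0.4631 dits
P(Y) = (11/32, 9/32, 3/8), H(Y) = 0.4741 dits

Joint entropy: H(X,Y) = 0.9221 dits

I(X;Y) = 0.4631 + 0.4741 - 0.9221 = 0.0150 dits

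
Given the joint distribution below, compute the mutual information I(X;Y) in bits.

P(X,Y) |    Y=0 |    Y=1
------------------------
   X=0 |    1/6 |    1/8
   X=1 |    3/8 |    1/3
0.0011 bits

Mutual information: I(X;Y) = H(X) + H(Y) - H(X,Y)

Marginals:
P(X) = (7/24, 17/24), H(X) = 0.8709 bits
P(Y) = (13/24, 11/24), H(Y) = 0.9950 bits

Joint entropy: H(X,Y) = 1.8648 bits

I(X;Y) = 0.8709 + 0.9950 - 1.8648 = 0.0011 bits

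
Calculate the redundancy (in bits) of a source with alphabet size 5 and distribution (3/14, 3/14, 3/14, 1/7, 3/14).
0.0160 bits

Redundancy measures how far a source is from maximum entropy:
R = H_max - H(X)

Maximum entropy for 5 symbols: H_max = log_2(5) = 2.3219 bits
Actual entropy: H(X) = 2.3060 bits
Redundancy: R = 2.3219 - 2.3060 = 0.0160 bits

This redundancy represents potential for compression: the source could be compressed by 0.0160 bits per symbol.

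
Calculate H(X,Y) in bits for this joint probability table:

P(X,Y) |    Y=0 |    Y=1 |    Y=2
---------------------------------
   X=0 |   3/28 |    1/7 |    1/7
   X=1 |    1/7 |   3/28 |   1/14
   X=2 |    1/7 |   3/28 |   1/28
3.0836 bits

Joint entropy is H(X,Y) = -Σ_{x,y} p(x,y) log p(x,y).

Summing over all non-zero entries:
H(X,Y) = -[3/28·log_2(3/28) + 1/7·log_2(1/7) + 1/7·log_2(1/7) + 1/7·log_2(1/7) + 3/28·log_2(3/28) + 1/14·log_2(1/14) + 1/7·log_2(1/7) + 3/28·log_2(3/28) + 1/28·log_2(1/28)]
H(X,Y) = 3.0836 bits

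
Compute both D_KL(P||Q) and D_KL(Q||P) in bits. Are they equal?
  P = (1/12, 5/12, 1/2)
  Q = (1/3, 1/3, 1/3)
D_KL(P||Q) = 0.2600, D_KL(Q||P) = 0.3644

KL divergence is not symmetric: D_KL(P||Q) ≠ D_KL(Q||P) in general.

D_KL(P||Q) = 0.2600 bits
D_KL(Q||P) = 0.3644 bits

No, they are not equal!

This asymmetry is why KL divergence is not a true distance metric.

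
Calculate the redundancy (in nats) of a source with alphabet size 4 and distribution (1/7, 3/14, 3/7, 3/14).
0.0850 nats

Redundancy measures how far a source is from maximum entropy:
R = H_max - H(X)

Maximum entropy for 4 symbols: H_max = log_e(4) = 1.3863 nats
Actual entropy: H(X) = 1.3013 nats
Redundancy: R = 1.3863 - 1.3013 = 0.0850 nats

This redundancy represents potential for compression: the source could be compressed by 0.0850 nats per symbol.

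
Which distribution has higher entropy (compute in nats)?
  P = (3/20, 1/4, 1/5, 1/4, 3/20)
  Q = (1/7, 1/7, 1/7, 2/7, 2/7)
P

Computing entropies in nats:
H(P) = 1.5842
H(Q) = 1.5498

Distribution P has higher entropy.

Intuition: The distribution closer to uniform (more spread out) has higher entropy.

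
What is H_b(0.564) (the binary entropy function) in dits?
0.2975 dits

The binary entropy function is:
H(p) = -p log(p) - (1-p) log(1-p)

H(0.564) = -0.564 × log_10(0.564) - 0.436 × log_10(0.436)
H(0.564) = 0.2975 dits

Note: Binary entropy is maximized at p=0.5 (H=1 bit) and minimized at p=0 or p=1 (H=0).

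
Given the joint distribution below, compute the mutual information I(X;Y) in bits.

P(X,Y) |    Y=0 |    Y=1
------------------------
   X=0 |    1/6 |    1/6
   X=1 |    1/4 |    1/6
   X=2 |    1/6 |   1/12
0.0124 bits

Mutual information: I(X;Y) = H(X) + H(Y) - H(X,Y)

Marginals:
P(X) = (1/3, 5/12, 1/4), H(X) = 1.5546 bits
P(Y) = (7/12, 5/12), H(Y) = 0.9799 bits

Joint entropy: H(X,Y) = 2.5221 bits

I(X;Y) = 1.5546 + 0.9799 - 2.5221 = 0.0124 bits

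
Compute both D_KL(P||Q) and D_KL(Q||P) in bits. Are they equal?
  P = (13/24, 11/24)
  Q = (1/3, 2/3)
D_KL(P||Q) = 0.1316, D_KL(Q||P) = 0.1269

KL divergence is not symmetric: D_KL(P||Q) ≠ D_KL(Q||P) in general.

D_KL(P||Q) = 0.1316 bits
D_KL(Q||P) = 0.1269 bits

No, they are not equal!

This asymmetry is why KL divergence is not a true distance metric.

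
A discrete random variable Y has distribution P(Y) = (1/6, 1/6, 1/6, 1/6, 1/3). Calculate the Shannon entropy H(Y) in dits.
0.6778 dits

Shannon entropy is H(X) = -Σ p(x) log p(x).

For P = (1/6, 1/6, 1/6, 1/6, 1/3):
H = -1/6 × log_10(1/6) -1/6 × log_10(1/6) -1/6 × log_10(1/6) -1/6 × log_10(1/6) -1/3 × log_10(1/3)
H = 0.6778 dits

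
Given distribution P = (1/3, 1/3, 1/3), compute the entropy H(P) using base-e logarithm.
1.0986 nats

Shannon entropy is H(X) = -Σ p(x) log p(x).

For P = (1/3, 1/3, 1/3):
H = -1/3 × log_e(1/3) -1/3 × log_e(1/3) -1/3 × log_e(1/3)
H = 1.0986 nats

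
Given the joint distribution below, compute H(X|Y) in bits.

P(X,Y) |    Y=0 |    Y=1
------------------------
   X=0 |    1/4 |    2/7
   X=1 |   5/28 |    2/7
0.9914 bits

Using the chain rule: H(X|Y) = H(X,Y) - H(Y)

First, compute H(X,Y) = 1.9766 bits

Marginal P(Y) = (3/7, 4/7)
H(Y) = 0.9852 bits

H(X|Y) = H(X,Y) - H(Y) = 1.9766 - 0.9852 = 0.9914 bits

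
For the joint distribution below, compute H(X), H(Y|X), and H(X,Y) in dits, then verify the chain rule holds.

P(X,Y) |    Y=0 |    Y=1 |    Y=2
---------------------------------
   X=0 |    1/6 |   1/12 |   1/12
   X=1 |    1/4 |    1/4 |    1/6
H(X,Y) = 0.7403, H(X) = 0.2764, H(Y|X) = 0.4638 (all in dits)

Chain rule: H(X,Y) = H(X) + H(Y|X)

Left side — joint entropy directly:
H(X,Y) = -Σ p(x,y) log p(x,y) = 0.7403 dits

Right side — compute H(Y|X) from the conditional distributions:
P(X) = (1/3, 2/3), so H(X) = 0.2764 dits
H(Y|X) = Σ_x P(X=x) · H(Y|X=x):
  P(Y|X=0) = (1/2, 1/4, 1/4), H(Y|X=0) = 0.4515, weight P(X=0) = 1/3
  P(Y|X=1) = (3/8, 3/8, 1/4), H(Y|X=1) = 0.4700, weight P(X=1) = 2/3
H(Y|X) = 0.4638 dits

H(X) + H(Y|X) = 0.2764 + 0.4638 = 0.7403 dits

Both sides equal 0.7403 dits. ✓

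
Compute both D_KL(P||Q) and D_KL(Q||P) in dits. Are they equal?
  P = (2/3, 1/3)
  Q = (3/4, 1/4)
D_KL(P||Q) = 0.0075, D_KL(Q||P) = 0.0071

KL divergence is not symmetric: D_KL(P||Q) ≠ D_KL(Q||P) in general.

D_KL(P||Q) = 0.0075 dits
D_KL(Q||P) = 0.0071 dits

No, they are not equal!

This asymmetry is why KL divergence is not a true distance metric.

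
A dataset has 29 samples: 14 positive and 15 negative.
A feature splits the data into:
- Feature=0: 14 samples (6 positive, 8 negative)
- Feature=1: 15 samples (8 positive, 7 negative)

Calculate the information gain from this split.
0.0079 bits

Information Gain = H(Y) - H(Y|Feature)

Before split:
P(positive) = 14/29 = 0.4828
H(Y) = 0.9991 bits

After split:
Feature=0: H = 0.9852 bits (weight = 14/29)
Feature=1: H = 0.9968 bits (weight = 15/29)
H(Y|Feature) = (14/29)×0.9852 + (15/29)×0.9968 = 0.9912 bits

Information Gain = 0.9991 - 0.9912 = 0.0079 bits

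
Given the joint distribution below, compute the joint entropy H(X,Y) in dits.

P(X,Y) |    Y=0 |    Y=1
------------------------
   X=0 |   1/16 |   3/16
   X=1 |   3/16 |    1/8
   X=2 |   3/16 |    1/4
0.7476 dits

Joint entropy is H(X,Y) = -Σ_{x,y} p(x,y) log p(x,y).

Summing over all non-zero entries:
H(X,Y) = -[1/16·log_10(1/16) + 3/16·log_10(3/16) + 3/16·log_10(3/16) + 1/8·log_10(1/8) + 3/16·log_10(3/16) + 1/4·log_10(1/4)]
H(X,Y) = 0.7476 dits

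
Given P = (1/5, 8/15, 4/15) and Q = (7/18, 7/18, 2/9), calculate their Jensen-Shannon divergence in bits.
0.0319 bits

Jensen-Shannon divergence is:
JSD(P||Q) = 0.5 × D_KL(P||M) + 0.5 × D_KL(Q||M)
where M = 0.5 × (P + Q) is the mixture distribution.

M = 0.5 × (1/5, 8/15, 4/15) + 0.5 × (7/18, 7/18, 2/9) = (0.294444, 0.461111, 0.244444)

D_KL(P||M) = 0.0338 bits
D_KL(Q||M) = 0.0300 bits

JSD(P||Q) = 0.5 × 0.0338 + 0.5 × 0.0300 = 0.0319 bits

Unlike KL divergence, JSD is symmetric and bounded: 0 ≤ JSD ≤ log(2).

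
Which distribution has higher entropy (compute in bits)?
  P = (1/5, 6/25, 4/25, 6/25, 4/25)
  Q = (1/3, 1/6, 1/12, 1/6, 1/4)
P

Computing entropies in bits:
H(P) = 2.2987
H(Q) = 2.1887

Distribution P has higher entropy.

Intuition: The distribution closer to uniform (more spread out) has higher entropy.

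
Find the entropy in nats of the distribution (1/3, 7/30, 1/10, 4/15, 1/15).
1.4690 nats

Shannon entropy is H(X) = -Σ p(x) log p(x).

For P = (1/3, 7/30, 1/10, 4/15, 1/15):
H = -1/3 × log_e(1/3) -7/30 × log_e(7/30) -1/10 × log_e(1/10) -4/15 × log_e(4/15) -1/15 × log_e(1/15)
H = 1.4690 nats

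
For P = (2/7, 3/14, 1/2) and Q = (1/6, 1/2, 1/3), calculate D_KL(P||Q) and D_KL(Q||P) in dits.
D_KL(P||Q) = 0.0761, D_KL(Q||P) = 0.0863

KL divergence is not symmetric: D_KL(P||Q) ≠ D_KL(Q||P) in general.

D_KL(P||Q) = 0.0761 dits
D_KL(Q||P) = 0.0863 dits

No, they are not equal!

This asymmetry is why KL divergence is not a true distance metric.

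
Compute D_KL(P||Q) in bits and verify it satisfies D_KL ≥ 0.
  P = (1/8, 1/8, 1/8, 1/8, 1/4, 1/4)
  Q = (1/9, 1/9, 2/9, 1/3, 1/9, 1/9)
0.3468 bits

KL divergence satisfies the Gibbs inequality: D_KL(P||Q) ≥ 0 for all distributions P, Q.

D_KL(P||Q) = Σ p(x) log(p(x)/q(x))
Term by term:
  x=0: 1/8 × log_2[(1/8)/(1/9)] = 0.0212
  x=1: 1/8 × log_2[(1/8)/(1/9)] = 0.0212
  x=2: 1/8 × log_2[(1/8)/(2/9)] = -0.1038
  x=3: 1/8 × log_2[(1/8)/(1/3)] = -0.1769
  x=4: 1/4 × log_2[(1/4)/(1/9)] = 0.2925
  x=5: 1/4 × log_2[(1/4)/(1/9)] = 0.2925
D_KL(P||Q) = 0.3468 bits

D_KL(P||Q) = 0.3468 ≥ 0 ✓

This non-negativity is a fundamental property: relative entropy cannot be negative because it measures how different Q is from P.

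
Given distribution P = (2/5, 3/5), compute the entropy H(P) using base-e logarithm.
0.6730 nats

Shannon entropy is H(X) = -Σ p(x) log p(x).

For P = (2/5, 3/5):
H = -2/5 × log_e(2/5) -3/5 × log_e(3/5)
H = 0.6730 nats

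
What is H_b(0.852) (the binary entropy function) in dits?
0.1821 dits

The binary entropy function is:
H(p) = -p log(p) - (1-p) log(1-p)

H(0.852) = -0.852 × log_10(0.852) - 0.148 × log_10(0.148)
H(0.852) = 0.1821 dits

Note: Binary entropy is maximized at p=0.5 (H=1 bit) and minimized at p=0 or p=1 (H=0).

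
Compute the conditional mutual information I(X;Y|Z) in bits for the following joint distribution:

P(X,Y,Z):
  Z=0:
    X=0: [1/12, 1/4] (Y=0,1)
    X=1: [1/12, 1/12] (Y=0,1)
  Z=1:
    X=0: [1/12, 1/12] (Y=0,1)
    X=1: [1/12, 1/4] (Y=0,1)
0.0441 bits

Conditional mutual information: I(X;Y|Z) = H(X|Z) + H(Y|Z) - H(X,Y|Z)

H(Z) = 1.0000
H(X,Z) = 1.9183 → H(X|Z) = 0.9183
H(Y,Z) = 1.9183 → H(Y|Z) = 0.9183
H(X,Y,Z) = 2.7925 → H(X,Y|Z) = 1.7925

I(X;Y|Z) = 0.9183 + 0.9183 - 1.7925 = 0.0441 bits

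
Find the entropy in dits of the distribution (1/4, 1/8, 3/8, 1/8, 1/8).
0.6489 dits

Shannon entropy is H(X) = -Σ p(x) log p(x).

For P = (1/4, 1/8, 3/8, 1/8, 1/8):
H = -1/4 × log_10(1/4) -1/8 × log_10(1/8) -3/8 × log_10(3/8) -1/8 × log_10(1/8) -1/8 × log_10(1/8)
H = 0.6489 dits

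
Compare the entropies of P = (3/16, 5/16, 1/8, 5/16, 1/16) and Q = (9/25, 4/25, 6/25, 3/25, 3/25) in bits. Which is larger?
Q

Computing entropies in bits:
H(P) = 2.1266
H(Q) = 2.1819

Distribution Q has higher entropy.

Intuition: The distribution closer to uniform (more spread out) has higher entropy.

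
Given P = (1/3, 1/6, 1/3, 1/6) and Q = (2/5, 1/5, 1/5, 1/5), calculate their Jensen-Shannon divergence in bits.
0.0165 bits

Jensen-Shannon divergence is:
JSD(P||Q) = 0.5 × D_KL(P||M) + 0.5 × D_KL(Q||M)
where M = 0.5 × (P + Q) is the mixture distribution.

M = 0.5 × (1/3, 1/6, 1/3, 1/6) + 0.5 × (2/5, 1/5, 1/5, 1/5) = (11/30, 0.183333, 4/15, 0.183333)

D_KL(P||M) = 0.0156 bits
D_KL(Q||M) = 0.0174 bits

JSD(P||Q) = 0.5 × 0.0156 + 0.5 × 0.0174 = 0.0165 bits

Unlike KL divergence, JSD is symmetric and bounded: 0 ≤ JSD ≤ log(2).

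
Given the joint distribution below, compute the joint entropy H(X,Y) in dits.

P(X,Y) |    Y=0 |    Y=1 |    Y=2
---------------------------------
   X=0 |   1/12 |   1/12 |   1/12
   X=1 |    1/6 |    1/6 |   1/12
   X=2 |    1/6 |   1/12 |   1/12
0.9287 dits

Joint entropy is H(X,Y) = -Σ_{x,y} p(x,y) log p(x,y).

Summing over all non-zero entries:
H(X,Y) = -[1/12·log_10(1/12) + 1/12·log_10(1/12) + 1/12·log_10(1/12) + 1/6·log_10(1/6) + 1/6·log_10(1/6) + 1/12·log_10(1/12) + 1/6·log_10(1/6) + 1/12·log_10(1/12) + 1/12·log_10(1/12)]
H(X,Y) = 0.9287 dits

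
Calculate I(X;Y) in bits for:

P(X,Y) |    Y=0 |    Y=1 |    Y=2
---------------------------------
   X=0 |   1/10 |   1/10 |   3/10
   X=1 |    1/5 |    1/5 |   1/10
0.1245 bits

Mutual information: I(X;Y) = H(X) + H(Y) - H(X,Y)

Marginals:
P(X) = (1/2, 1/2), H(X) = 1.0000 bits
P(Y) = (3/10, 3/10, 2/5), H(Y) = 1.5710 bits

Joint entropy: H(X,Y) = 2.4464 bits

I(X;Y) = 1.0000 + 1.5710 - 2.4464 = 0.1245 bits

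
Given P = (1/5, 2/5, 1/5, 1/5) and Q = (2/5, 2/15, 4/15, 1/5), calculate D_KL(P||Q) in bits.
0.3510 bits

KL divergence: D_KL(P||Q) = Σ p(x) log(p(x)/q(x))

Computing term by term:
  x=0: 1/5 × log_2[(1/5)/(2/5)] = 1/5 × -1.0000 = -0.2000
  x=1: 2/5 × log_2[(2/5)/(2/15)] = 2/5 × 1.5850 = 0.6340
  x=2: 1/5 × log_2[(1/5)/(4/15)] = 1/5 × -0.4150 = -0.0830
  x=3: 1/5 × log_2[(1/5)/(1/5)] = 1/5 × 0.0000 = 0.0000

D_KL(P||Q) = 0.3510 bits

Note: KL divergence is always non-negative and equals 0 iff P = Q.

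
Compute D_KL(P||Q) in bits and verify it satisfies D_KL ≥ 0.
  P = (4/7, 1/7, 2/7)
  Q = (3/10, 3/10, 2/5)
0.2396 bits

KL divergence satisfies the Gibbs inequality: D_KL(P||Q) ≥ 0 for all distributions P, Q.

D_KL(P||Q) = Σ p(x) log(p(x)/q(x))
Term by term:
  x=0: 4/7 × log_2[(4/7)/(3/10)] = 0.5312
  x=1: 1/7 × log_2[(1/7)/(3/10)] = -0.1529
  x=2: 2/7 × log_2[(2/7)/(2/5)] = -0.1387
D_KL(P||Q) = 0.2396 bits

D_KL(P||Q) = 0.2396 ≥ 0 ✓

This non-negativity is a fundamental property: relative entropy cannot be negative because it measures how different Q is from P.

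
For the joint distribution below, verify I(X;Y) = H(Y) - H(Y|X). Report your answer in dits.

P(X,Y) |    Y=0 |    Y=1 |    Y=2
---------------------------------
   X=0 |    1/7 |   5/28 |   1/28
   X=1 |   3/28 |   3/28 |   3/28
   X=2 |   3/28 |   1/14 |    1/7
I(X;Y) = 0.0271 dits

Mutual information has multiple equivalent forms:
- I(X;Y) = H(X) - H(X|Y)
- I(X;Y) = H(Y) - H(Y|X)
- I(X;Y) = H(X) + H(Y) - H(X,Y)

Computing all quantities:
H(X) = 0.4766, H(Y) = 0.4748, H(X,Y) = 0.9243
H(X|Y) = 0.4495, H(Y|X) = 0.4478

Verification:
H(X) - H(X|Y) = 0.4766 - 0.4495 = 0.0271
H(Y) - H(Y|X) = 0.4748 - 0.4478 = 0.0271
H(X) + H(Y) - H(X,Y) = 0.4766 + 0.4748 - 0.9243 = 0.0271

All forms give I(X;Y) = 0.0271 dits. ✓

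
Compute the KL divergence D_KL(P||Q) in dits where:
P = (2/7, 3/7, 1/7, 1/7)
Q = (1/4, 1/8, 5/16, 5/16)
0.1488 dits

KL divergence: D_KL(P||Q) = Σ p(x) log(p(x)/q(x))

Computing term by term:
  x=0: 2/7 × log_10[(2/7)/(1/4)] = 2/7 × 0.0580 = 0.0166
  x=1: 3/7 × log_10[(3/7)/(1/8)] = 3/7 × 0.5351 = 0.2293
  x=2: 1/7 × log_10[(1/7)/(5/16)] = 1/7 × -0.3399 = -0.0486
  x=3: 1/7 × log_10[(1/7)/(5/16)] = 1/7 × -0.3399 = -0.0486

D_KL(P||Q) = 0.1488 dits

Note: KL divergence is always non-negative and equals 0 iff P = Q.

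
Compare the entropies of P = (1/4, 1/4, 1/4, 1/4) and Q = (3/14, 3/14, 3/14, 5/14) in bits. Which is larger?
P

Computing entropies in bits:
H(P) = 2.0000
H(Q) = 1.9592

Distribution P has higher entropy.

Intuition: The distribution closer to uniform (more spread out) has higher entropy.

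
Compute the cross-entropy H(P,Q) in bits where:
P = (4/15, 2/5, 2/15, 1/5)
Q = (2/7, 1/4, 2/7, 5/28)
2.0200 bits

Cross-entropy: H(P,Q) = -Σ p(x) log q(x)

Alternatively: H(P,Q) = H(P) + D_KL(P||Q)
H(P) = 1.8892 bits
D_KL(P||Q) = 0.1308 bits

H(P,Q) = 1.8892 + 0.1308 = 2.0200 bits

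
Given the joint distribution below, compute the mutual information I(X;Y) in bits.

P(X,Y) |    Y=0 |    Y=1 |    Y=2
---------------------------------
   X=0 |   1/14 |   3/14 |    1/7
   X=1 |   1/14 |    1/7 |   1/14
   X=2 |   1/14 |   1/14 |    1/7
0.0481 bits

Mutual information: I(X;Y) = H(X) + H(Y) - H(X,Y)

Marginals:
P(X) = (3/7, 2/7, 2/7), H(X) = 1.5567 bits
P(Y) = (3/14, 3/7, 5/14), H(Y) = 1.5306 bits

Joint entropy: H(X,Y) = 3.0391 bits

I(X;Y) = 1.5567 + 1.5306 - 3.0391 = 0.0481 bits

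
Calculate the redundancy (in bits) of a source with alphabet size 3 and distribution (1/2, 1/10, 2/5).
0.2240 bits

Redundancy measures how far a source is from maximum entropy:
R = H_max - H(X)

Maximum entropy for 3 symbols: H_max = log_2(3) = 1.5850 bits
Actual entropy: H(X) = 1.3610 bits
Redundancy: R = 1.5850 - 1.3610 = 0.2240 bits

This redundancy represents potential for compression: the source could be compressed by 0.2240 bits per symbol.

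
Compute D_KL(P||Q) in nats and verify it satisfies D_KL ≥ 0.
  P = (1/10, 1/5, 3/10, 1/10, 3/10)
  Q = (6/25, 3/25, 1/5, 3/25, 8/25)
0.0987 nats

KL divergence satisfies the Gibbs inequality: D_KL(P||Q) ≥ 0 for all distributions P, Q.

D_KL(P||Q) = Σ p(x) log(p(x)/q(x))
Term by term:
  x=0: 1/10 × log_e[(1/10)/(6/25)] = -0.0875
  x=1: 1/5 × log_e[(1/5)/(3/25)] = 0.1022
  x=2: 3/10 × log_e[(3/10)/(1/5)] = 0.1216
  x=3: 1/10 × log_e[(1/10)/(3/25)] = -0.0182
  x=4: 3/10 × log_e[(3/10)/(8/25)] = -0.0194
D_KL(P||Q) = 0.0987 nats

D_KL(P||Q) = 0.0987 ≥ 0 ✓

This non-negativity is a fundamental property: relative entropy cannot be negative because it measures how different Q is from P.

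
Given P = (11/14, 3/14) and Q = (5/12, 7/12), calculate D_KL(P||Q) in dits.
0.1232 dits

KL divergence: D_KL(P||Q) = Σ p(x) log(p(x)/q(x))

Computing term by term:
  x=0: 11/14 × log_10[(11/14)/(5/12)] = 11/14 × 0.2755 = 0.2164
  x=1: 3/14 × log_10[(3/14)/(7/12)] = 3/14 × -0.4349 = -0.0932

D_KL(P||Q) = 0.1232 dits

Note: KL divergence is always non-negative and equals 0 iff P = Q.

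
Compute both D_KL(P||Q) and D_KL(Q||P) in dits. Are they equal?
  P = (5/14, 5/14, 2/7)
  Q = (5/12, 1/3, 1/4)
D_KL(P||Q) = 0.0034, D_KL(Q||P) = 0.0034

KL divergence is not symmetric: D_KL(P||Q) ≠ D_KL(Q||P) in general.

D_KL(P||Q) = 0.0034 dits
D_KL(Q||P) = 0.0034 dits

In this case they happen to be equal (to 4 decimal places).

This asymmetry is why KL divergence is not a true distance metric.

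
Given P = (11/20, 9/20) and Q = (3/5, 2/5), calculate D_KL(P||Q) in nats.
0.0051 nats

KL divergence: D_KL(P||Q) = Σ p(x) log(p(x)/q(x))

Computing term by term:
  x=0: 11/20 × log_e[(11/20)/(3/5)] = 11/20 × -0.0870 = -0.0479
  x=1: 9/20 × log_e[(9/20)/(2/5)] = 9/20 × 0.1178 = 0.0530

D_KL(P||Q) = 0.0051 nats

Note: KL divergence is always non-negative and equals 0 iff P = Q.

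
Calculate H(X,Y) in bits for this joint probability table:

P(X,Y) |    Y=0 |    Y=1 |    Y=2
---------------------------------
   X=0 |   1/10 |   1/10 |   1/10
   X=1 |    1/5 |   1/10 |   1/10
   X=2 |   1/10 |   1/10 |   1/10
3.1219 bits

Joint entropy is H(X,Y) = -Σ_{x,y} p(x,y) log p(x,y).

Summing over all non-zero entries:
H(X,Y) = -[1/10·log_2(1/10) + 1/10·log_2(1/10) + 1/10·log_2(1/10) + 1/5·log_2(1/5) + 1/10·log_2(1/10) + 1/10·log_2(1/10) + 1/10·log_2(1/10) + 1/10·log_2(1/10) + 1/10·log_2(1/10)]
H(X,Y) = 3.1219 bits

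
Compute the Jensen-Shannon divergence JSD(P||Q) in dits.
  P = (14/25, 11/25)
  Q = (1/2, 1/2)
0.0008 dits

Jensen-Shannon divergence is:
JSD(P||Q) = 0.5 × D_KL(P||M) + 0.5 × D_KL(Q||M)
where M = 0.5 × (P + Q) is the mixture distribution.

M = 0.5 × (14/25, 11/25) + 0.5 × (1/2, 1/2) = (0.53, 0.47)

D_KL(P||M) = 0.0008 dits
D_KL(Q||M) = 0.0008 dits

JSD(P||Q) = 0.5 × 0.0008 + 0.5 × 0.0008 = 0.0008 dits

Unlike KL divergence, JSD is symmetric and bounded: 0 ≤ JSD ≤ log(2).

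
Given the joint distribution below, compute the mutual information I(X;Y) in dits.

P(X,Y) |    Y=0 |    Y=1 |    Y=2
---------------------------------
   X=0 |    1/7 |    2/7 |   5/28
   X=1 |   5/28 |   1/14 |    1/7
0.0216 dits

Mutual information: I(X;Y) = H(X) + H(Y) - H(X,Y)

Marginals:
P(X) = (17/28, 11/28), H(X) = 0.2910 dits
P(Y) = (9/28, 5/14, 9/28), H(Y) = 0.4766 dits

Joint entropy: H(X,Y) = 0.7460 dits

I(X;Y) = 0.2910 + 0.4766 - 0.7460 = 0.0216 dits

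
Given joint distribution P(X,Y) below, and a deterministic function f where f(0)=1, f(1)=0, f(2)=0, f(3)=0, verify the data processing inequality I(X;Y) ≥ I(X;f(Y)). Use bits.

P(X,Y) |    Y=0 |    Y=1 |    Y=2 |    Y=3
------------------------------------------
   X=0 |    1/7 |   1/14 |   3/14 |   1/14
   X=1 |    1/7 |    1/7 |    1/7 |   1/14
I(X;Y) = 0.0279, I(X;f(Y)) = 0.0000, inequality holds: 0.0279 ≥ 0.0000

Data Processing Inequality: For any Markov chain X → Y → Z, we have I(X;Y) ≥ I(X;Z).

Here Z = f(Y) is a deterministic function of Y, forming X → Y → Z.

Original I(X;Y) = 0.0279 bits

After applying f:
P(X,Z) where Z=f(Y):
- P(X,Z=0) = P(X,Y=1) + P(X,Y=2) + P(X,Y=3)
- P(X,Z=1) = P(X,Y=0)

I(X;Z) = I(X;f(Y)) = 0.0000 bits

Verification: 0.0279 ≥ 0.0000 ✓

Information cannot be created by processing; the function f can only lose information about X.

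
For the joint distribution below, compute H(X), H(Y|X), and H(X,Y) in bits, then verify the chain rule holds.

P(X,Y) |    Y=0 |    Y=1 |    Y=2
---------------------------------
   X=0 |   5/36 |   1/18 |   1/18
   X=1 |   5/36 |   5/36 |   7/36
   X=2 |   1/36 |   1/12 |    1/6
H(X,Y) = 2.9826, H(X) = 1.5245, H(Y|X) = 1.4581 (all in bits)

Chain rule: H(X,Y) = H(X) + H(Y|X)

Left side — joint entropy directly:
H(X,Y) = -Σ p(x,y) log p(x,y) = 2.9826 bits

Right side — compute H(Y|X) from the conditional distributions:
P(X) = (1/4, 17/36, 5/18), so H(X) = 1.5245 bits
H(Y|X) = Σ_x P(X=x) · H(Y|X=x):
  P(Y|X=0) = (5/9, 2/9, 2/9), H(Y|X=0) = 1.4355, weight P(X=0) = 1/4
  P(Y|X=1) = (5/17, 5/17, 7/17), H(Y|X=1) = 1.5657, weight P(X=1) = 17/36
  P(Y|X=2) = (1/10, 3/10, 3/5), H(Y|X=2) = 1.2955, weight P(X=2) = 5/18
H(Y|X) = 1.4581 bits

H(X) + H(Y|X) = 1.5245 + 1.4581 = 2.9826 bits

Both sides equal 2.9826 bits. ✓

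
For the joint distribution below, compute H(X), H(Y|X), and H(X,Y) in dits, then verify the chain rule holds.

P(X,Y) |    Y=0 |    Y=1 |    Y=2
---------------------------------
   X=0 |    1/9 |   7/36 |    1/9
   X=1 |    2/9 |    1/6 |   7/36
H(X,Y) = 0.7635, H(X) = 0.2950, H(Y|X) = 0.4685 (all in dits)

Chain rule: H(X,Y) = H(X) + H(Y|X)

Left side — joint entropy directly:
H(X,Y) = -Σ p(x,y) log p(x,y) = 0.7635 dits

Right side — compute H(Y|X) from the conditional distributions:
P(X) = (5/12, 7/12), so H(X) = 0.2950 dits
H(Y|X) = Σ_x P(X=x) · H(Y|X=x):
  P(Y|X=0) = (4/15, 7/15, 4/15), H(Y|X=0) = 0.4606, weight P(X=0) = 5/12
  P(Y|X=1) = (8/21, 2/7, 1/3), H(Y|X=1) = 0.4742, weight P(X=1) = 7/12
H(Y|X) = 0.4685 dits

H(X) + H(Y|X) = 0.2950 + 0.4685 = 0.7635 dits

Both sides equal 0.7635 dits. ✓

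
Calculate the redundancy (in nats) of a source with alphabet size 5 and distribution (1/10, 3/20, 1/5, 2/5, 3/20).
0.1216 nats

Redundancy measures how far a source is from maximum entropy:
R = H_max - H(X)

Maximum entropy for 5 symbols: H_max = log_e(5) = 1.6094 nats
Actual entropy: H(X) = 1.4878 nats
Redundancy: R = 1.6094 - 1.4878 = 0.1216 nats

This redundancy represents potential for compression: the source could be compressed by 0.1216 nats per symbol.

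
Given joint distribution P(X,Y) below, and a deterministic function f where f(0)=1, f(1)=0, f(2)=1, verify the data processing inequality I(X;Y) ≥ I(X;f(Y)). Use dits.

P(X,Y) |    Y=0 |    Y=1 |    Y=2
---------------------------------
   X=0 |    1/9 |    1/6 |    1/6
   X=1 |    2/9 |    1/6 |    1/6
I(X;Y) = 0.0055, I(X;f(Y)) = 0.0014, inequality holds: 0.0055 ≥ 0.0014

Data Processing Inequality: For any Markov chain X → Y → Z, we have I(X;Y) ≥ I(X;Z).

Here Z = f(Y) is a deterministic function of Y, forming X → Y → Z.

Original I(X;Y) = 0.0055 dits

After applying f:
P(X,Z) where Z=f(Y):
- P(X,Z=0) = P(X,Y=1)
- P(X,Z=1) = P(X,Y=0) + P(X,Y=2)

I(X;Z) = I(X;f(Y)) = 0.0014 dits

Verification: 0.0055 ≥ 0.0014 ✓

Information cannot be created by processing; the function f can only lose information about X.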